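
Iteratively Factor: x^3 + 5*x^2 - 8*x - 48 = (x + 4)*(x^2 + x - 12) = (x - 3)*(x + 4)*(x + 4)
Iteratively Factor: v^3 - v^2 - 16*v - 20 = (v - 5)*(v^2 + 4*v + 4) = (v - 5)*(v + 2)*(v + 2)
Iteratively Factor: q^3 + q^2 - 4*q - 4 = (q + 1)*(q^2 - 4) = (q - 2)*(q + 1)*(q + 2)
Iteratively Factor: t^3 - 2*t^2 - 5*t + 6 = (t - 3)*(t^2 + t - 2) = (t - 3)*(t - 1)*(t + 2)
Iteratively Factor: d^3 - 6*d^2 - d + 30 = (d + 2)*(d^2 - 8*d + 15) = (d - 5)*(d + 2)*(d - 3)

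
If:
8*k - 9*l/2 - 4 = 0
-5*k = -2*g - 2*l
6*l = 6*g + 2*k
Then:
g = 8/3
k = 32/13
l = 136/39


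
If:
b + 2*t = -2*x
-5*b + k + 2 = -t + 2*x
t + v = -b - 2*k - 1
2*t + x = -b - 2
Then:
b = -2*v/23 - 14/23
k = 15/23 - 11*v/23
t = v/23 - 39/23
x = 2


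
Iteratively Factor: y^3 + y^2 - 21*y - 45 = (y - 5)*(y^2 + 6*y + 9) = (y - 5)*(y + 3)*(y + 3)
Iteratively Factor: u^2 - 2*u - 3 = (u - 3)*(u + 1)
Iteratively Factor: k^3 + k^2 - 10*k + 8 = (k - 2)*(k^2 + 3*k - 4) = (k - 2)*(k + 4)*(k - 1)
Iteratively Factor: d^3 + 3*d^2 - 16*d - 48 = (d + 4)*(d^2 - d - 12) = (d + 3)*(d + 4)*(d - 4)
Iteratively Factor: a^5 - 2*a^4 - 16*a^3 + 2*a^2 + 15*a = (a + 1)*(a^4 - 3*a^3 - 13*a^2 + 15*a) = a*(a + 1)*(a^3 - 3*a^2 - 13*a + 15) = a*(a - 1)*(a + 1)*(a^2 - 2*a - 15) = a*(a - 5)*(a - 1)*(a + 1)*(a + 3)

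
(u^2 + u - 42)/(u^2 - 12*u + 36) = (u + 7)/(u - 6)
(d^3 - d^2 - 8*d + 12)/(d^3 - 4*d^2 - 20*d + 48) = (d^2 + d - 6)/(d^2 - 2*d - 24)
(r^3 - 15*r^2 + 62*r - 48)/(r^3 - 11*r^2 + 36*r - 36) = (r^2 - 9*r + 8)/(r^2 - 5*r + 6)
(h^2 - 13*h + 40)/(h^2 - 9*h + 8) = (h - 5)/(h - 1)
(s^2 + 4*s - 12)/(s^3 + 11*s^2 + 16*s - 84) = 1/(s + 7)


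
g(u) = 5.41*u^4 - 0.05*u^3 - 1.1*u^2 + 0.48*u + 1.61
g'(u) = 21.64*u^3 - 0.15*u^2 - 2.2*u + 0.48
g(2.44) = 187.27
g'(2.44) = 308.58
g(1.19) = 11.39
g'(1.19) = 34.12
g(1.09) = 8.40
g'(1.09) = 25.93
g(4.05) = 1437.71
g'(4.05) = 1426.66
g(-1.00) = 5.49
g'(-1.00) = -19.11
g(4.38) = 1969.51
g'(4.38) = 1806.33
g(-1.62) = 35.42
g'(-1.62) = -88.35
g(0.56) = 2.06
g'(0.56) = 3.00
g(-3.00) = 429.83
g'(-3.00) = -578.55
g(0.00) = 1.61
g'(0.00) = 0.48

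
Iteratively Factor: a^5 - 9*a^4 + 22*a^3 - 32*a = (a)*(a^4 - 9*a^3 + 22*a^2 - 32) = a*(a - 2)*(a^3 - 7*a^2 + 8*a + 16) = a*(a - 4)*(a - 2)*(a^2 - 3*a - 4) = a*(a - 4)*(a - 2)*(a + 1)*(a - 4)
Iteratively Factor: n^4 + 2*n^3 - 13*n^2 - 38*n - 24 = (n + 2)*(n^3 - 13*n - 12) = (n + 2)*(n + 3)*(n^2 - 3*n - 4) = (n - 4)*(n + 2)*(n + 3)*(n + 1)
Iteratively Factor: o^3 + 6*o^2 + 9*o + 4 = (o + 4)*(o^2 + 2*o + 1) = (o + 1)*(o + 4)*(o + 1)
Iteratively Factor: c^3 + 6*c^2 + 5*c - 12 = (c + 3)*(c^2 + 3*c - 4) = (c + 3)*(c + 4)*(c - 1)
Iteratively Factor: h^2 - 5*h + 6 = (h - 2)*(h - 3)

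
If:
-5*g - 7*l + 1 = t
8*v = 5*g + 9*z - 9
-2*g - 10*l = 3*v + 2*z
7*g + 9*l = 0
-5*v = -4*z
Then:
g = 891/833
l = -99/119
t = 1229/833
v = 936/833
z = 1170/833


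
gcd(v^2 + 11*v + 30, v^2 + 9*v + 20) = v + 5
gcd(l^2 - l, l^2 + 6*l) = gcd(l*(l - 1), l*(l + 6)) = l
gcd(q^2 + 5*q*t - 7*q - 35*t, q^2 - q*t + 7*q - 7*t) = 1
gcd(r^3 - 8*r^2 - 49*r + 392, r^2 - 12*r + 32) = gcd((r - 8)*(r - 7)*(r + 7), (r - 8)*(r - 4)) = r - 8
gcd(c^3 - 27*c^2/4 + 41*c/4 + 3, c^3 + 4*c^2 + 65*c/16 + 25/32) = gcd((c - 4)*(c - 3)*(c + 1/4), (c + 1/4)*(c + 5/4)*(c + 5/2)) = c + 1/4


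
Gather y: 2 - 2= 0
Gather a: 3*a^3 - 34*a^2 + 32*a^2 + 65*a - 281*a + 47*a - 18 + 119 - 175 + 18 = 3*a^3 - 2*a^2 - 169*a - 56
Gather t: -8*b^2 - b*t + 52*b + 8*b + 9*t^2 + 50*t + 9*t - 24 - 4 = -8*b^2 + 60*b + 9*t^2 + t*(59 - b) - 28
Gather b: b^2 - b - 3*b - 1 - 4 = b^2 - 4*b - 5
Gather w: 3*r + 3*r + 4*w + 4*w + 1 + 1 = 6*r + 8*w + 2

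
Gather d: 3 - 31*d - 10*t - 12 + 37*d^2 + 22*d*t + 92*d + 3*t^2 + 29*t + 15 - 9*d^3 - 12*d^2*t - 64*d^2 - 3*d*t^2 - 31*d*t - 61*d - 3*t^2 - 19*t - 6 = -9*d^3 + d^2*(-12*t - 27) + d*(-3*t^2 - 9*t)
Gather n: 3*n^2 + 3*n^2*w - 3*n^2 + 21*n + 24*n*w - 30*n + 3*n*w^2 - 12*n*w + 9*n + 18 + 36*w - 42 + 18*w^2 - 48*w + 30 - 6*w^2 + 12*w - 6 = 3*n^2*w + n*(3*w^2 + 12*w) + 12*w^2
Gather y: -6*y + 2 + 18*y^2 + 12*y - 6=18*y^2 + 6*y - 4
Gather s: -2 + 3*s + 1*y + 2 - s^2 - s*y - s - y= -s^2 + s*(2 - y)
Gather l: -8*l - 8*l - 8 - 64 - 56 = -16*l - 128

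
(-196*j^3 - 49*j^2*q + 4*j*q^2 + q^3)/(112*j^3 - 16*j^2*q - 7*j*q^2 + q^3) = (7*j + q)/(-4*j + q)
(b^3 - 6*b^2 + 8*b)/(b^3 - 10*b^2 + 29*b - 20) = b*(b - 2)/(b^2 - 6*b + 5)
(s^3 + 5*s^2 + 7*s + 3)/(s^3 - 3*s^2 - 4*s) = (s^2 + 4*s + 3)/(s*(s - 4))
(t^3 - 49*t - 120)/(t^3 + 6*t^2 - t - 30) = (t - 8)/(t - 2)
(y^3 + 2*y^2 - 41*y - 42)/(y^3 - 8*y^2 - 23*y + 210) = (y^2 + 8*y + 7)/(y^2 - 2*y - 35)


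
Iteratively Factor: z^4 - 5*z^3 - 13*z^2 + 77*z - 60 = (z - 1)*(z^3 - 4*z^2 - 17*z + 60) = (z - 3)*(z - 1)*(z^2 - z - 20) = (z - 5)*(z - 3)*(z - 1)*(z + 4)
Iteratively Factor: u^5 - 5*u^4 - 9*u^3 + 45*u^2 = (u - 5)*(u^4 - 9*u^2) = u*(u - 5)*(u^3 - 9*u) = u*(u - 5)*(u - 3)*(u^2 + 3*u) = u*(u - 5)*(u - 3)*(u + 3)*(u)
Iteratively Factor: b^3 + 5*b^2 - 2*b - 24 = (b + 4)*(b^2 + b - 6) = (b + 3)*(b + 4)*(b - 2)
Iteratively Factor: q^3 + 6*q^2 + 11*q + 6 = (q + 2)*(q^2 + 4*q + 3) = (q + 1)*(q + 2)*(q + 3)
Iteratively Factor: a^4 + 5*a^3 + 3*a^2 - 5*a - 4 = (a + 1)*(a^3 + 4*a^2 - a - 4) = (a + 1)*(a + 4)*(a^2 - 1) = (a - 1)*(a + 1)*(a + 4)*(a + 1)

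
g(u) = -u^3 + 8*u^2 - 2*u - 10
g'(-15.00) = -917.00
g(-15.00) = 5195.00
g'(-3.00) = -77.00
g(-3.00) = 95.00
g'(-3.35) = -89.27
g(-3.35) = 124.08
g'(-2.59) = -63.56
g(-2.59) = 66.22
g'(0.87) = 9.65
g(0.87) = -6.34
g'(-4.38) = -129.63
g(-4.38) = 236.26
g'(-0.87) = -18.19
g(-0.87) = -1.55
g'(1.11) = 12.06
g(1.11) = -3.73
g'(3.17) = 18.57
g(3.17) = 32.20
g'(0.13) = 0.03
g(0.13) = -10.13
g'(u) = -3*u^2 + 16*u - 2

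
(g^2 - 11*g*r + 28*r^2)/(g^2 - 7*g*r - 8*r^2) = (-g^2 + 11*g*r - 28*r^2)/(-g^2 + 7*g*r + 8*r^2)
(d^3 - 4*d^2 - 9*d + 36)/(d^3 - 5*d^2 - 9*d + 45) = (d - 4)/(d - 5)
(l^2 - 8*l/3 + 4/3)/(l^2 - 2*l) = (l - 2/3)/l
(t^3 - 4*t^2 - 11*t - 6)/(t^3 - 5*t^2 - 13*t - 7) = (t - 6)/(t - 7)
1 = 1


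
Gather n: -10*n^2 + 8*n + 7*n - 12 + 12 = -10*n^2 + 15*n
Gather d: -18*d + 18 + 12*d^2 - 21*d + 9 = 12*d^2 - 39*d + 27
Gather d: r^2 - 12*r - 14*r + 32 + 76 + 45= r^2 - 26*r + 153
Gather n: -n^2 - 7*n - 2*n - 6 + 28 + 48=-n^2 - 9*n + 70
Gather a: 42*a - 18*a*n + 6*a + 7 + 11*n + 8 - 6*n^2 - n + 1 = a*(48 - 18*n) - 6*n^2 + 10*n + 16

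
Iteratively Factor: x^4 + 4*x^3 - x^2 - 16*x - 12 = (x + 2)*(x^3 + 2*x^2 - 5*x - 6) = (x + 1)*(x + 2)*(x^2 + x - 6) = (x - 2)*(x + 1)*(x + 2)*(x + 3)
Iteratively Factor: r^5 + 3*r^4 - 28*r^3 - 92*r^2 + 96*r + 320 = (r - 2)*(r^4 + 5*r^3 - 18*r^2 - 128*r - 160) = (r - 2)*(r + 4)*(r^3 + r^2 - 22*r - 40) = (r - 2)*(r + 2)*(r + 4)*(r^2 - r - 20) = (r - 5)*(r - 2)*(r + 2)*(r + 4)*(r + 4)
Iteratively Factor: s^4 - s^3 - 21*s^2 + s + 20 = (s + 1)*(s^3 - 2*s^2 - 19*s + 20) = (s - 1)*(s + 1)*(s^2 - s - 20) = (s - 1)*(s + 1)*(s + 4)*(s - 5)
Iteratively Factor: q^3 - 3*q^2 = (q - 3)*(q^2) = q*(q - 3)*(q)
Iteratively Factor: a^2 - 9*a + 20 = (a - 5)*(a - 4)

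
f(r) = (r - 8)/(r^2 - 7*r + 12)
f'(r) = (7 - 2*r)*(r - 8)/(r^2 - 7*r + 12)^2 + 1/(r^2 - 7*r + 12) = (r^2 - 7*r - (r - 8)*(2*r - 7) + 12)/(r^2 - 7*r + 12)^2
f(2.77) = -18.49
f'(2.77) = -91.87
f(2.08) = -3.35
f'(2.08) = -4.82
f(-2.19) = -0.32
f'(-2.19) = -0.08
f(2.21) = -4.09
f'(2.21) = -6.76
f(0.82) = -1.04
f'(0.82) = -0.66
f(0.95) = -1.13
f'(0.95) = -0.76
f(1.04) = -1.20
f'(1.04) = -0.85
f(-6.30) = -0.15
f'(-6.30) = -0.02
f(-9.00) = -0.11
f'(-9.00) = -0.01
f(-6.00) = -0.16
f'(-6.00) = -0.02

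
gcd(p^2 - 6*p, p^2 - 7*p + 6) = p - 6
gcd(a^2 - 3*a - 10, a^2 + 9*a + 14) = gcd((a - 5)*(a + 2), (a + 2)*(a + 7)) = a + 2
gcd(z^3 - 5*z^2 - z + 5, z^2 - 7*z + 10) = z - 5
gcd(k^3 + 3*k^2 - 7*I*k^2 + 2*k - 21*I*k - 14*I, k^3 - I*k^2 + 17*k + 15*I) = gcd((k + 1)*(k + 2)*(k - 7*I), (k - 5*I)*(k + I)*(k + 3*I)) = 1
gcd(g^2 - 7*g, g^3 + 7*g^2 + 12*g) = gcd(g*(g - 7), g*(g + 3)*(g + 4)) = g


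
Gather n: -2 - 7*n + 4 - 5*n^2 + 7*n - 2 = -5*n^2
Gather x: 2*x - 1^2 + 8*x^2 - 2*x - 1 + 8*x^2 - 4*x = 16*x^2 - 4*x - 2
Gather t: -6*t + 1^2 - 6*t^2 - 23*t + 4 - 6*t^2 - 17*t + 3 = -12*t^2 - 46*t + 8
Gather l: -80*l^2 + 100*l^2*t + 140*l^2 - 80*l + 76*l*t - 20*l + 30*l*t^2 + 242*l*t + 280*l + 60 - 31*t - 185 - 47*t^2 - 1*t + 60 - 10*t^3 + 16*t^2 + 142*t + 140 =l^2*(100*t + 60) + l*(30*t^2 + 318*t + 180) - 10*t^3 - 31*t^2 + 110*t + 75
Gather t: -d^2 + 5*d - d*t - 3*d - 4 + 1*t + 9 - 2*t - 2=-d^2 + 2*d + t*(-d - 1) + 3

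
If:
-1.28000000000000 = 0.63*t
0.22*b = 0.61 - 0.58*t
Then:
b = 8.13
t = -2.03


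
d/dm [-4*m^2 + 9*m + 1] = 9 - 8*m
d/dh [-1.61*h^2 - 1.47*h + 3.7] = -3.22*h - 1.47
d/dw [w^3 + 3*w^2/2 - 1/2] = 3*w*(w + 1)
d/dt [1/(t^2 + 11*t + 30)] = (-2*t - 11)/(t^2 + 11*t + 30)^2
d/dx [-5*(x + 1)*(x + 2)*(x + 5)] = -15*x^2 - 80*x - 85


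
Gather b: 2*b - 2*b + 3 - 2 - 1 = 0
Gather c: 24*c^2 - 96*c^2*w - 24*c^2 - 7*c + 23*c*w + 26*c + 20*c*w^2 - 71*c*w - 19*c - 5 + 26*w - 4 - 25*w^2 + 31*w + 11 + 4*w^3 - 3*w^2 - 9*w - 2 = -96*c^2*w + c*(20*w^2 - 48*w) + 4*w^3 - 28*w^2 + 48*w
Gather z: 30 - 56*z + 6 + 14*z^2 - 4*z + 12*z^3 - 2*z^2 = 12*z^3 + 12*z^2 - 60*z + 36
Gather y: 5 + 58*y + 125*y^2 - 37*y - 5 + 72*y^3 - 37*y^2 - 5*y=72*y^3 + 88*y^2 + 16*y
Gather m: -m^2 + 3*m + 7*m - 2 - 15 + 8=-m^2 + 10*m - 9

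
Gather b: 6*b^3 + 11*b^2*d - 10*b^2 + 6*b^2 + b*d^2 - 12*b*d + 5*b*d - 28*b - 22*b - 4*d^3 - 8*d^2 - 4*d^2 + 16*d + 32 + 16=6*b^3 + b^2*(11*d - 4) + b*(d^2 - 7*d - 50) - 4*d^3 - 12*d^2 + 16*d + 48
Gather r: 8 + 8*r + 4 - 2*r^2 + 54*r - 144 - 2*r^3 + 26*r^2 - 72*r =-2*r^3 + 24*r^2 - 10*r - 132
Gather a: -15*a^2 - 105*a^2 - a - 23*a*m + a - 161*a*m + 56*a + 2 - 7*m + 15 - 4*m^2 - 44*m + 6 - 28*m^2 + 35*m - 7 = -120*a^2 + a*(56 - 184*m) - 32*m^2 - 16*m + 16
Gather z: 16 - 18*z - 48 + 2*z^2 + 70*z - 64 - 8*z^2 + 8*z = -6*z^2 + 60*z - 96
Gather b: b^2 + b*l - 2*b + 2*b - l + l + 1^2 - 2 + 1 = b^2 + b*l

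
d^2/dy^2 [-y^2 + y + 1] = -2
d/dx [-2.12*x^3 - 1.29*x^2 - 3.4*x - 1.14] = -6.36*x^2 - 2.58*x - 3.4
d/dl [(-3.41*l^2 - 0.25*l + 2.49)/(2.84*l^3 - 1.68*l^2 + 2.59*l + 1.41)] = (9.6844*l^4 + 1.42*l^3 - 30.4667*l^2 - 1.2498*l - 6.8016)/(8.0656*l^6 - 9.5424*l^5 + 17.5336*l^4 - 0.6936*l^3 + 1.9705*l^2 + 7.3038*l + 1.9881)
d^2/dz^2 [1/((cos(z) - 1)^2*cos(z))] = (-9*(1 - cos(2*z))^2/4 - 5*cos(z) - 7*cos(2*z)/2 + cos(3*z) + 15/2)/((cos(z) - 1)^4*cos(z)^3)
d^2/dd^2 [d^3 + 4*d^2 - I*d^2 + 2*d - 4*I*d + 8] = 6*d + 8 - 2*I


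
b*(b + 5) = b^2 + 5*b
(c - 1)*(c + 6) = c^2 + 5*c - 6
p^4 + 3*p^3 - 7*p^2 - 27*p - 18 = (p - 3)*(p + 1)*(p + 2)*(p + 3)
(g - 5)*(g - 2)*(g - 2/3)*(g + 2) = g^4 - 17*g^3/3 - 2*g^2/3 + 68*g/3 - 40/3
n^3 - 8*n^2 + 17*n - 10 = (n - 5)*(n - 2)*(n - 1)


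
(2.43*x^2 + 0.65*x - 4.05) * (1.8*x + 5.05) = 4.374*x^3 + 13.4415*x^2 - 4.0075*x - 20.4525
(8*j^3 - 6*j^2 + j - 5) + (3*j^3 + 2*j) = 11*j^3 - 6*j^2 + 3*j - 5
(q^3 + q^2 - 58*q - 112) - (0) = q^3 + q^2 - 58*q - 112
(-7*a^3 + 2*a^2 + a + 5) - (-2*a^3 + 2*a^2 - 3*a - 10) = -5*a^3 + 4*a + 15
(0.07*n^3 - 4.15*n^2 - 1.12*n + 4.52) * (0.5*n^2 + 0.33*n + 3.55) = 0.035*n^5 - 2.0519*n^4 - 1.681*n^3 - 12.8421*n^2 - 2.4844*n + 16.046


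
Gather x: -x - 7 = -x - 7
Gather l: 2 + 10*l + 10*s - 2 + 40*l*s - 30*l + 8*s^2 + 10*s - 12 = l*(40*s - 20) + 8*s^2 + 20*s - 12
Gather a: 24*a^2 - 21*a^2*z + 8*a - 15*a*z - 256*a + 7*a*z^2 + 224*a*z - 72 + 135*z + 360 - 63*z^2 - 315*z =a^2*(24 - 21*z) + a*(7*z^2 + 209*z - 248) - 63*z^2 - 180*z + 288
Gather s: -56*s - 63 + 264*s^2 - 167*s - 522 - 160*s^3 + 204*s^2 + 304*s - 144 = -160*s^3 + 468*s^2 + 81*s - 729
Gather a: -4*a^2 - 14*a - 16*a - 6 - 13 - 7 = -4*a^2 - 30*a - 26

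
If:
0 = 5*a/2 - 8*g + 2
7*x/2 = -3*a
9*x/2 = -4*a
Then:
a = 0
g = 1/4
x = 0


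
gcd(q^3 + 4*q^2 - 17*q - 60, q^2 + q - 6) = q + 3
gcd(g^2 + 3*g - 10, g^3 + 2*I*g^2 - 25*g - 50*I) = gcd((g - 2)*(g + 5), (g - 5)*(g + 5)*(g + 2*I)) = g + 5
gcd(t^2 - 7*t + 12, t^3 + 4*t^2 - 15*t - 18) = t - 3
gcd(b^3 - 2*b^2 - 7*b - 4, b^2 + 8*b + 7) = b + 1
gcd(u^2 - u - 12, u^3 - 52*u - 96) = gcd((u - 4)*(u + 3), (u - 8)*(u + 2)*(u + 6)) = 1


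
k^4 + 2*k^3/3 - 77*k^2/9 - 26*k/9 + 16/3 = (k - 8/3)*(k - 2/3)*(k + 1)*(k + 3)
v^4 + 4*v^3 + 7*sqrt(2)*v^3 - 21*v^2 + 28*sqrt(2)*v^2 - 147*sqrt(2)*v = v*(v - 3)*(v + 7)*(v + 7*sqrt(2))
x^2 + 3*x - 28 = (x - 4)*(x + 7)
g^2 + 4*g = g*(g + 4)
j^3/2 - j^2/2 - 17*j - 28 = (j/2 + 1)*(j - 7)*(j + 4)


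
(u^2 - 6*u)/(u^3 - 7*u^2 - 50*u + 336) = u/(u^2 - u - 56)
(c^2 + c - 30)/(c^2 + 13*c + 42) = (c - 5)/(c + 7)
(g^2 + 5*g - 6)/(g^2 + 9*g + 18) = (g - 1)/(g + 3)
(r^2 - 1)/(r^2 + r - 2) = (r + 1)/(r + 2)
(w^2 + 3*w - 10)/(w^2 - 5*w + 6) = (w + 5)/(w - 3)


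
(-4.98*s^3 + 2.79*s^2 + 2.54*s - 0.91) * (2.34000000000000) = -11.6532*s^3 + 6.5286*s^2 + 5.9436*s - 2.1294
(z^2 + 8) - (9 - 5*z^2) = 6*z^2 - 1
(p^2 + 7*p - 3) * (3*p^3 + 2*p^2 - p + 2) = 3*p^5 + 23*p^4 + 4*p^3 - 11*p^2 + 17*p - 6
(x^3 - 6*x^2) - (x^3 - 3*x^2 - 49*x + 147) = -3*x^2 + 49*x - 147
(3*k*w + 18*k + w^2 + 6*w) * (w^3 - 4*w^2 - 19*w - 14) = 3*k*w^4 + 6*k*w^3 - 129*k*w^2 - 384*k*w - 252*k + w^5 + 2*w^4 - 43*w^3 - 128*w^2 - 84*w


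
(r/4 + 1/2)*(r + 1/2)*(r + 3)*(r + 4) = r^4/4 + 19*r^3/8 + 61*r^2/8 + 37*r/4 + 3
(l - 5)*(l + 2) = l^2 - 3*l - 10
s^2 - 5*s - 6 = (s - 6)*(s + 1)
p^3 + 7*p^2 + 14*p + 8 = (p + 1)*(p + 2)*(p + 4)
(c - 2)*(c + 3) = c^2 + c - 6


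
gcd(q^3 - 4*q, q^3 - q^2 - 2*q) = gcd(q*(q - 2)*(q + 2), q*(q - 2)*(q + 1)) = q^2 - 2*q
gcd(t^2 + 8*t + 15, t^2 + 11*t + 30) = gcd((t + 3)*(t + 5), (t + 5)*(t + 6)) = t + 5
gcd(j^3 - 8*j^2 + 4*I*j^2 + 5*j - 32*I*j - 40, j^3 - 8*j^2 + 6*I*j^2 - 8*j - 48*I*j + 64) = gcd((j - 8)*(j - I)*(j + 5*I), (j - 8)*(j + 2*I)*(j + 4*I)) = j - 8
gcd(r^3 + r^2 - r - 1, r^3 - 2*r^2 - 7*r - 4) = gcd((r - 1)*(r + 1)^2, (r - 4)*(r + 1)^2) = r^2 + 2*r + 1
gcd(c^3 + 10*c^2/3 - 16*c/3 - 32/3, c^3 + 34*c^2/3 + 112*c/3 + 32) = c^2 + 16*c/3 + 16/3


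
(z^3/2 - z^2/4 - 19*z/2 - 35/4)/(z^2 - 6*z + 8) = (2*z^3 - z^2 - 38*z - 35)/(4*(z^2 - 6*z + 8))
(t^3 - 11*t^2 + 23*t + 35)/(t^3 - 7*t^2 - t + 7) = (t - 5)/(t - 1)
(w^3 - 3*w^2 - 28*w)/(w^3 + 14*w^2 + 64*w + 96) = w*(w - 7)/(w^2 + 10*w + 24)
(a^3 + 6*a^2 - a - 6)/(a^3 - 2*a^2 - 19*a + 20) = (a^2 + 7*a + 6)/(a^2 - a - 20)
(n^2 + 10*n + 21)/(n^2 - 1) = (n^2 + 10*n + 21)/(n^2 - 1)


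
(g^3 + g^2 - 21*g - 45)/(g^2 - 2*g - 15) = g + 3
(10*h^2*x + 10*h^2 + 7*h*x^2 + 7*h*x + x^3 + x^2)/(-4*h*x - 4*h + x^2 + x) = (10*h^2 + 7*h*x + x^2)/(-4*h + x)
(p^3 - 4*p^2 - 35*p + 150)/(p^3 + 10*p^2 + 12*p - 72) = (p^2 - 10*p + 25)/(p^2 + 4*p - 12)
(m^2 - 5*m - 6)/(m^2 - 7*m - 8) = (m - 6)/(m - 8)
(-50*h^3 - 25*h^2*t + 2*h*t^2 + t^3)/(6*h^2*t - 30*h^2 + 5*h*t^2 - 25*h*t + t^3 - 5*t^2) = (-25*h^2 + t^2)/(3*h*t - 15*h + t^2 - 5*t)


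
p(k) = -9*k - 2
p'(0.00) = -9.00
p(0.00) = -2.00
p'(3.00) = -9.00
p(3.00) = -29.00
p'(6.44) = -9.00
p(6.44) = -59.96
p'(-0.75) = -9.00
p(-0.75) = 4.75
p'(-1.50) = -9.00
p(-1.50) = 11.50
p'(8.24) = -9.00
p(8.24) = -76.16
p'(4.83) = -9.00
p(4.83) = -45.47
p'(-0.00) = -9.00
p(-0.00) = -2.00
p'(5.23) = -9.00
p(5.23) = -49.07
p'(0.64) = -9.00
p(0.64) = -7.76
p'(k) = -9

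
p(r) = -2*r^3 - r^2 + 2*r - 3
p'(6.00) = -226.00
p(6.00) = -459.00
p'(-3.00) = -46.00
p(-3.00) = 36.00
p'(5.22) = -171.93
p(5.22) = -304.28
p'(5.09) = -163.63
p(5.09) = -282.47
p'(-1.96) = -17.13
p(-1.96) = 4.30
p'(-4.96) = -135.69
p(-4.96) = 206.53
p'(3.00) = -58.00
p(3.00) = -60.00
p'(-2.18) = -22.15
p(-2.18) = 8.61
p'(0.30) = 0.86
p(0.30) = -2.54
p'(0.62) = -1.55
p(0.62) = -2.62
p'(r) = -6*r^2 - 2*r + 2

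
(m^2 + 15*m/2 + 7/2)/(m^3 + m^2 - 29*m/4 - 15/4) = 2*(m + 7)/(2*m^2 + m - 15)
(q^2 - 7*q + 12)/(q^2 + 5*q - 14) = (q^2 - 7*q + 12)/(q^2 + 5*q - 14)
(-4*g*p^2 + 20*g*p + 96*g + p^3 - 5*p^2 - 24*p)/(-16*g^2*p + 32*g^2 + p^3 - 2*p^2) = (p^2 - 5*p - 24)/(4*g*p - 8*g + p^2 - 2*p)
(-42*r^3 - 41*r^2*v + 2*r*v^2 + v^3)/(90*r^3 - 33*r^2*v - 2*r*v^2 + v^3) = (-42*r^3 - 41*r^2*v + 2*r*v^2 + v^3)/(90*r^3 - 33*r^2*v - 2*r*v^2 + v^3)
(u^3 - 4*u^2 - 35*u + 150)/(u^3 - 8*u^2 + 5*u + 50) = (u + 6)/(u + 2)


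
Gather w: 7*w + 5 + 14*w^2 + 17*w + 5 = 14*w^2 + 24*w + 10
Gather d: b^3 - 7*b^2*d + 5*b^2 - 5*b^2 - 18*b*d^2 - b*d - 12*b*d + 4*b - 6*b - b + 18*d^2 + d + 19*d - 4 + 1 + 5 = b^3 - 3*b + d^2*(18 - 18*b) + d*(-7*b^2 - 13*b + 20) + 2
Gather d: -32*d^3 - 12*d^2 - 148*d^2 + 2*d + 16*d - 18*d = -32*d^3 - 160*d^2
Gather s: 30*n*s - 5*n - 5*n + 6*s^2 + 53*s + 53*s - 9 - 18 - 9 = -10*n + 6*s^2 + s*(30*n + 106) - 36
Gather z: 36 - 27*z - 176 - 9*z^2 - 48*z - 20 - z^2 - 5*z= -10*z^2 - 80*z - 160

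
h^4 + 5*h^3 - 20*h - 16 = (h - 2)*(h + 1)*(h + 2)*(h + 4)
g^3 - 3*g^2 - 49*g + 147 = (g - 7)*(g - 3)*(g + 7)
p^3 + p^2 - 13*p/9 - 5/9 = (p - 1)*(p + 1/3)*(p + 5/3)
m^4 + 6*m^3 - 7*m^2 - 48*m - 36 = (m - 3)*(m + 1)*(m + 2)*(m + 6)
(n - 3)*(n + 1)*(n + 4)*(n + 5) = n^4 + 7*n^3 - n^2 - 67*n - 60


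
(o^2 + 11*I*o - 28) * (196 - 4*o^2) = -4*o^4 - 44*I*o^3 + 308*o^2 + 2156*I*o - 5488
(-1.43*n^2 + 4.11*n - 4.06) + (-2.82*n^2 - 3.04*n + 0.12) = -4.25*n^2 + 1.07*n - 3.94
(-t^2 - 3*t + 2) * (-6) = 6*t^2 + 18*t - 12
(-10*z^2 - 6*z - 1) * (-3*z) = 30*z^3 + 18*z^2 + 3*z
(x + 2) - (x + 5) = -3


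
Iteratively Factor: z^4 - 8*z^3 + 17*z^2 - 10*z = (z)*(z^3 - 8*z^2 + 17*z - 10) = z*(z - 5)*(z^2 - 3*z + 2) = z*(z - 5)*(z - 2)*(z - 1)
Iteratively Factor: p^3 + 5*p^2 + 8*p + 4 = (p + 2)*(p^2 + 3*p + 2) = (p + 1)*(p + 2)*(p + 2)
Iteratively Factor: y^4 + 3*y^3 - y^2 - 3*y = (y + 1)*(y^3 + 2*y^2 - 3*y) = (y - 1)*(y + 1)*(y^2 + 3*y) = y*(y - 1)*(y + 1)*(y + 3)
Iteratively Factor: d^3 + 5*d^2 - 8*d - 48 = (d + 4)*(d^2 + d - 12) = (d - 3)*(d + 4)*(d + 4)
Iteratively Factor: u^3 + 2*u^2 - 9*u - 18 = (u + 2)*(u^2 - 9) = (u - 3)*(u + 2)*(u + 3)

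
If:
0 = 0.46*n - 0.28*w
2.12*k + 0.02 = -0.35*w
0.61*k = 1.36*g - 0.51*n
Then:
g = 0.154211202528591*w - 0.00423140954495006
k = -0.165094339622642*w - 0.00943396226415094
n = 0.608695652173913*w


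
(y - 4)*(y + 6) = y^2 + 2*y - 24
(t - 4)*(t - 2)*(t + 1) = t^3 - 5*t^2 + 2*t + 8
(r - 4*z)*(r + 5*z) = r^2 + r*z - 20*z^2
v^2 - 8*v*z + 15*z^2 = (v - 5*z)*(v - 3*z)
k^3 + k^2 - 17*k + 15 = (k - 3)*(k - 1)*(k + 5)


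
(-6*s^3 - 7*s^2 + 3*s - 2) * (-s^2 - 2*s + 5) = 6*s^5 + 19*s^4 - 19*s^3 - 39*s^2 + 19*s - 10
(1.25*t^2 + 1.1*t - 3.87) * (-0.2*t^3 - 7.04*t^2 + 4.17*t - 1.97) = -0.25*t^5 - 9.02*t^4 - 1.7575*t^3 + 29.3693*t^2 - 18.3049*t + 7.6239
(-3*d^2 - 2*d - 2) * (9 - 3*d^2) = 9*d^4 + 6*d^3 - 21*d^2 - 18*d - 18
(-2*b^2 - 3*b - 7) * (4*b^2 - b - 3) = -8*b^4 - 10*b^3 - 19*b^2 + 16*b + 21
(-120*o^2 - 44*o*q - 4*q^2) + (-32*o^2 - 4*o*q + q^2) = -152*o^2 - 48*o*q - 3*q^2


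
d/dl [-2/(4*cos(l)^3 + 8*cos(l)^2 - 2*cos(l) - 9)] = 4*(-6*cos(l)^2 - 8*cos(l) + 1)*sin(l)/(cos(l) + 4*cos(2*l) + cos(3*l) - 5)^2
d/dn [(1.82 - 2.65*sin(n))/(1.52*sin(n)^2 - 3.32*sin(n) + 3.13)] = (4.028*sin(n)^2 - 5.5328*sin(n) - 2.2521)*cos(n)/(2.3104*sin(n)^4 - 10.0928*sin(n)^3 + 20.5376*sin(n)^2 - 20.7832*sin(n) + 9.7969)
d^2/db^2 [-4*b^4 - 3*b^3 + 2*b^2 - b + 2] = -48*b^2 - 18*b + 4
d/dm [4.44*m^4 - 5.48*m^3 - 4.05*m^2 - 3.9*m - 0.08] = 17.76*m^3 - 16.44*m^2 - 8.1*m - 3.9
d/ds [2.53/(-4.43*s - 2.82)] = 11.2079/(4.43*s + 2.82)^2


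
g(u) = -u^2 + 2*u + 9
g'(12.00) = -22.00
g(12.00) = -111.00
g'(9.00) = -16.00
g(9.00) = -54.00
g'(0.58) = 0.84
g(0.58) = 9.82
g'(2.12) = -2.24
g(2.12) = 8.75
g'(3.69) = -5.38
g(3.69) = 2.76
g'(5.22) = -8.44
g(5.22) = -7.81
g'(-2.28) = 6.56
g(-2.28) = -0.76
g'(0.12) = 1.76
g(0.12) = 9.23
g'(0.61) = 0.78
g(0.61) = 9.85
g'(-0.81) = 3.62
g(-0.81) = 6.72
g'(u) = 2 - 2*u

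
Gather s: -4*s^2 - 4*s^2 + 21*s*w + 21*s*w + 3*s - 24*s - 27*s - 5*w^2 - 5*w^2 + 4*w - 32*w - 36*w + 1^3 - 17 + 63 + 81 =-8*s^2 + s*(42*w - 48) - 10*w^2 - 64*w + 128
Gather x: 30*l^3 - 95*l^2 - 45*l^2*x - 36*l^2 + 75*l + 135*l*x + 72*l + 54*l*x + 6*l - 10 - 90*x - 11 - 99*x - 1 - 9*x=30*l^3 - 131*l^2 + 153*l + x*(-45*l^2 + 189*l - 198) - 22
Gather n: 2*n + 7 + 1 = 2*n + 8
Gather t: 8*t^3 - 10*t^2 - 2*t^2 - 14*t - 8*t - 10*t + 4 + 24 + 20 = 8*t^3 - 12*t^2 - 32*t + 48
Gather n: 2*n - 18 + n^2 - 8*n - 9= n^2 - 6*n - 27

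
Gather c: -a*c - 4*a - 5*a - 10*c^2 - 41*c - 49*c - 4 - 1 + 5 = -9*a - 10*c^2 + c*(-a - 90)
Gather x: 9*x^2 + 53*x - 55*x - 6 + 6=9*x^2 - 2*x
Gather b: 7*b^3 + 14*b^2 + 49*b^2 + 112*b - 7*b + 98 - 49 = 7*b^3 + 63*b^2 + 105*b + 49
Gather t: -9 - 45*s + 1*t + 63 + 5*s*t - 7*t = -45*s + t*(5*s - 6) + 54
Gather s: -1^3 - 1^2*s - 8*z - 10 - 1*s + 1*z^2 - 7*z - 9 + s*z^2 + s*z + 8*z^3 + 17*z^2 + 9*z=s*(z^2 + z - 2) + 8*z^3 + 18*z^2 - 6*z - 20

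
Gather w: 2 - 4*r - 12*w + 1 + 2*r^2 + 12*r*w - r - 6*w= 2*r^2 - 5*r + w*(12*r - 18) + 3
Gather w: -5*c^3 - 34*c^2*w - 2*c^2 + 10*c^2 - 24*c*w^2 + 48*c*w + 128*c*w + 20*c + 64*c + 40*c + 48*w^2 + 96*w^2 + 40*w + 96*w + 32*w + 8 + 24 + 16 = -5*c^3 + 8*c^2 + 124*c + w^2*(144 - 24*c) + w*(-34*c^2 + 176*c + 168) + 48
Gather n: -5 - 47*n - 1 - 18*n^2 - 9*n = -18*n^2 - 56*n - 6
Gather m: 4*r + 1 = 4*r + 1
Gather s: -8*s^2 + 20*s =-8*s^2 + 20*s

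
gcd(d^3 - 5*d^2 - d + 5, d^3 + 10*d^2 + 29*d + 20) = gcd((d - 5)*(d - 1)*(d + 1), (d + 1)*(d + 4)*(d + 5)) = d + 1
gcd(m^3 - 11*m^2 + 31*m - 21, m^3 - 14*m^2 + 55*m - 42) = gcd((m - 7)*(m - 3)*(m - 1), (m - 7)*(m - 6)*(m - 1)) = m^2 - 8*m + 7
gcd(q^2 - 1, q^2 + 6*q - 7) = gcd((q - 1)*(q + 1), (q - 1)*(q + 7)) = q - 1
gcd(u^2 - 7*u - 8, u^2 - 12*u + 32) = u - 8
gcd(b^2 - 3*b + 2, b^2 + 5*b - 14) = b - 2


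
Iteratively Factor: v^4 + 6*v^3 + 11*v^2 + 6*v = (v + 3)*(v^3 + 3*v^2 + 2*v) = (v + 2)*(v + 3)*(v^2 + v) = (v + 1)*(v + 2)*(v + 3)*(v)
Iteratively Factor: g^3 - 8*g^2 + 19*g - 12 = (g - 1)*(g^2 - 7*g + 12) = (g - 4)*(g - 1)*(g - 3)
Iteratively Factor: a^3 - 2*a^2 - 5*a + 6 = (a + 2)*(a^2 - 4*a + 3) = (a - 1)*(a + 2)*(a - 3)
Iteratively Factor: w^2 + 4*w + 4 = (w + 2)*(w + 2)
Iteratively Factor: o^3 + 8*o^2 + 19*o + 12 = (o + 4)*(o^2 + 4*o + 3) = (o + 3)*(o + 4)*(o + 1)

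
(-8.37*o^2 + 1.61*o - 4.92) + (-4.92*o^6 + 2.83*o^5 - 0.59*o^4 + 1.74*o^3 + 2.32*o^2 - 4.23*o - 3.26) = -4.92*o^6 + 2.83*o^5 - 0.59*o^4 + 1.74*o^3 - 6.05*o^2 - 2.62*o - 8.18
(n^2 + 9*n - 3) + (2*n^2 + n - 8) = 3*n^2 + 10*n - 11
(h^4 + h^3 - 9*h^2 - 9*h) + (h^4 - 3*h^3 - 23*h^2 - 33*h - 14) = 2*h^4 - 2*h^3 - 32*h^2 - 42*h - 14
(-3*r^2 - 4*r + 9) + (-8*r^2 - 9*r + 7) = -11*r^2 - 13*r + 16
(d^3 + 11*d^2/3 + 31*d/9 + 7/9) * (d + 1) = d^4 + 14*d^3/3 + 64*d^2/9 + 38*d/9 + 7/9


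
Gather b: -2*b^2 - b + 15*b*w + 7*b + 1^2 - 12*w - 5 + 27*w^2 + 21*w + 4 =-2*b^2 + b*(15*w + 6) + 27*w^2 + 9*w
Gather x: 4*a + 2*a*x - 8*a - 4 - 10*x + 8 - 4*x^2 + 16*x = -4*a - 4*x^2 + x*(2*a + 6) + 4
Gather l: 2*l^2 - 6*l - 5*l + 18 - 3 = 2*l^2 - 11*l + 15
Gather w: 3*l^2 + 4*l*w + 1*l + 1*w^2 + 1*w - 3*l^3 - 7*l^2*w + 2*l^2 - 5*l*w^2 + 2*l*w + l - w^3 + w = -3*l^3 + 5*l^2 + 2*l - w^3 + w^2*(1 - 5*l) + w*(-7*l^2 + 6*l + 2)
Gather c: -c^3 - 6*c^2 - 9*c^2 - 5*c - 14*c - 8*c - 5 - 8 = -c^3 - 15*c^2 - 27*c - 13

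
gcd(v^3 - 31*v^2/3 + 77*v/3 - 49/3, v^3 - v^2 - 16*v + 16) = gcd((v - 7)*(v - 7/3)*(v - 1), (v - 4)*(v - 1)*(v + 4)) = v - 1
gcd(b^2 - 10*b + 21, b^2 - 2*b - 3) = b - 3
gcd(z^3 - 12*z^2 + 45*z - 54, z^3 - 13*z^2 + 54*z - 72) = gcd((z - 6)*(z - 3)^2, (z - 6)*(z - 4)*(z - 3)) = z^2 - 9*z + 18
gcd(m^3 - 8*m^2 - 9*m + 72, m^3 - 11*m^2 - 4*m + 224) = m - 8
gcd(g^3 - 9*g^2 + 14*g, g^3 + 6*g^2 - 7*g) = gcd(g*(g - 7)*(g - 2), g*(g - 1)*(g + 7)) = g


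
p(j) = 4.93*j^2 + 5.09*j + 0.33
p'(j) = 9.86*j + 5.09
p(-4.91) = 94.19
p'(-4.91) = -43.32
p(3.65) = 84.59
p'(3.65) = 41.08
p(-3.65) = 47.43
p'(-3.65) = -30.90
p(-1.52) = 3.98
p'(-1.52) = -9.90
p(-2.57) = 19.81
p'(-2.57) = -20.25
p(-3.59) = 45.60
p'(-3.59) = -30.31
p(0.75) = 6.92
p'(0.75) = 12.48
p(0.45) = 3.62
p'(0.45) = 9.53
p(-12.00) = 649.17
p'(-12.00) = -113.23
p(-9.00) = 353.85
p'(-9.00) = -83.65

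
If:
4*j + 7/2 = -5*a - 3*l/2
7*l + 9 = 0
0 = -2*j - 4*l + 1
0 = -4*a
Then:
No Solution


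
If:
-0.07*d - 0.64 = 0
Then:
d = -9.14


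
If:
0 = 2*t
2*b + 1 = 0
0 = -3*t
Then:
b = -1/2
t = 0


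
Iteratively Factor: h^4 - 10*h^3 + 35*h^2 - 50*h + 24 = (h - 1)*(h^3 - 9*h^2 + 26*h - 24) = (h - 4)*(h - 1)*(h^2 - 5*h + 6) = (h - 4)*(h - 3)*(h - 1)*(h - 2)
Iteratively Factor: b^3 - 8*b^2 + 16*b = (b)*(b^2 - 8*b + 16) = b*(b - 4)*(b - 4)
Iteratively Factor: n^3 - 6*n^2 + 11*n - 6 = (n - 2)*(n^2 - 4*n + 3) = (n - 3)*(n - 2)*(n - 1)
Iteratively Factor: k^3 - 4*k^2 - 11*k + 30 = (k + 3)*(k^2 - 7*k + 10) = (k - 2)*(k + 3)*(k - 5)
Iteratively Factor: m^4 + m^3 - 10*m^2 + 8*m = (m)*(m^3 + m^2 - 10*m + 8) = m*(m - 2)*(m^2 + 3*m - 4) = m*(m - 2)*(m + 4)*(m - 1)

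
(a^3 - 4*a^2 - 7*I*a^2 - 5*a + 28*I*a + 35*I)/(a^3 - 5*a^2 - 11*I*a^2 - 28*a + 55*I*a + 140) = (a + 1)/(a - 4*I)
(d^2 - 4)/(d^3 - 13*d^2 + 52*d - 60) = (d + 2)/(d^2 - 11*d + 30)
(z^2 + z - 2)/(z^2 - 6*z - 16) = (z - 1)/(z - 8)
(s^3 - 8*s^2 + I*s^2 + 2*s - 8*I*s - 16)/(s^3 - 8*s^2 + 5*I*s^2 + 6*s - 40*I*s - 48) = (s + 2*I)/(s + 6*I)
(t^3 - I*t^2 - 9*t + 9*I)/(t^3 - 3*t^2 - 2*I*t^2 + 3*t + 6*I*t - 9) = (t^2 + t*(3 - I) - 3*I)/(t^2 - 2*I*t + 3)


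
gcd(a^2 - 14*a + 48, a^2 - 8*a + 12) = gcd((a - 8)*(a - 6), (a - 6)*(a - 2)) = a - 6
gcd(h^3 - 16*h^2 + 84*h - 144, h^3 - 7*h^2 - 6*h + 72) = h^2 - 10*h + 24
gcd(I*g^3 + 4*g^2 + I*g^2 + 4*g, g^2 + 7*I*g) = g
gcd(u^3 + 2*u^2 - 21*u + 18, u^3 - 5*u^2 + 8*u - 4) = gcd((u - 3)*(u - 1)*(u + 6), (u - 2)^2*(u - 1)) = u - 1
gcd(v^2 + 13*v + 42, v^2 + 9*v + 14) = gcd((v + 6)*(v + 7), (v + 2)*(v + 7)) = v + 7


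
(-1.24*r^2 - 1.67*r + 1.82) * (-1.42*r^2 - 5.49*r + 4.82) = 1.7608*r^4 + 9.179*r^3 + 0.607100000000001*r^2 - 18.0412*r + 8.7724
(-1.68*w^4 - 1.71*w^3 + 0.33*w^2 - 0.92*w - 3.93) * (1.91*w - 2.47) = -3.2088*w^5 + 0.883500000000001*w^4 + 4.854*w^3 - 2.5723*w^2 - 5.2339*w + 9.7071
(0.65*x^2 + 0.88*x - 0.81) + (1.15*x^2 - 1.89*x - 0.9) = 1.8*x^2 - 1.01*x - 1.71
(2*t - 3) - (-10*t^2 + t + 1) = 10*t^2 + t - 4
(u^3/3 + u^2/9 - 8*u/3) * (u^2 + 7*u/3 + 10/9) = u^5/3 + 8*u^4/9 - 55*u^3/27 - 494*u^2/81 - 80*u/27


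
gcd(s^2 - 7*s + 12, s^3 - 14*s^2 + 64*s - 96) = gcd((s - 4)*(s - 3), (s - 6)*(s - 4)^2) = s - 4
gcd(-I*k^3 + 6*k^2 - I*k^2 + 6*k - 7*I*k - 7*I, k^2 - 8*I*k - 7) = k - I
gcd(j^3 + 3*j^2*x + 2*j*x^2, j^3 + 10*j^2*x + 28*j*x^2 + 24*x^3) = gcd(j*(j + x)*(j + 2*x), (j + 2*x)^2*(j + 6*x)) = j + 2*x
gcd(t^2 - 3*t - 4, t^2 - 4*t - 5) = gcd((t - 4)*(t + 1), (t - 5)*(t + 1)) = t + 1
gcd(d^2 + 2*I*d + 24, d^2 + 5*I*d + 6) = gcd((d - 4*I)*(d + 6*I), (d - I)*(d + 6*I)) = d + 6*I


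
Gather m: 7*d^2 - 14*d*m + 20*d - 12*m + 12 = 7*d^2 + 20*d + m*(-14*d - 12) + 12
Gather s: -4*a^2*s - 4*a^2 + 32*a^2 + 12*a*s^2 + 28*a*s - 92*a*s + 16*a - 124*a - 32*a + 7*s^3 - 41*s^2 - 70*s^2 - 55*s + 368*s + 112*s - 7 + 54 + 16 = 28*a^2 - 140*a + 7*s^3 + s^2*(12*a - 111) + s*(-4*a^2 - 64*a + 425) + 63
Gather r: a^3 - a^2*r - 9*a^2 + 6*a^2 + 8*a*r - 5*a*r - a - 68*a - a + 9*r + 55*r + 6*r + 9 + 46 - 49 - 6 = a^3 - 3*a^2 - 70*a + r*(-a^2 + 3*a + 70)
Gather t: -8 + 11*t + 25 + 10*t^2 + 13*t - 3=10*t^2 + 24*t + 14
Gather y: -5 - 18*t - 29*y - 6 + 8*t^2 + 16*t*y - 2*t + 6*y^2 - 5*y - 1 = 8*t^2 - 20*t + 6*y^2 + y*(16*t - 34) - 12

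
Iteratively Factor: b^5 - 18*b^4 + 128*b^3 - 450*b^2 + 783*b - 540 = (b - 3)*(b^4 - 15*b^3 + 83*b^2 - 201*b + 180) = (b - 3)^2*(b^3 - 12*b^2 + 47*b - 60) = (b - 4)*(b - 3)^2*(b^2 - 8*b + 15) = (b - 4)*(b - 3)^3*(b - 5)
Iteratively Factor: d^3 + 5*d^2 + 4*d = (d + 4)*(d^2 + d) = d*(d + 4)*(d + 1)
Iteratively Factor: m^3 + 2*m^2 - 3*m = (m)*(m^2 + 2*m - 3) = m*(m - 1)*(m + 3)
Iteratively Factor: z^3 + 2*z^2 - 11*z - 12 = (z + 4)*(z^2 - 2*z - 3) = (z - 3)*(z + 4)*(z + 1)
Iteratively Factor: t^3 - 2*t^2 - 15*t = (t - 5)*(t^2 + 3*t) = (t - 5)*(t + 3)*(t)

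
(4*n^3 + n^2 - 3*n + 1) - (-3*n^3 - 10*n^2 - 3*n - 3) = 7*n^3 + 11*n^2 + 4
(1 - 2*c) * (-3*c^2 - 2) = 6*c^3 - 3*c^2 + 4*c - 2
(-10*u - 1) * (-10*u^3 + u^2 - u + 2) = 100*u^4 + 9*u^2 - 19*u - 2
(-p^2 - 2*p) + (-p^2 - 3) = -2*p^2 - 2*p - 3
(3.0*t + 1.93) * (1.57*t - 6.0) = 4.71*t^2 - 14.9699*t - 11.58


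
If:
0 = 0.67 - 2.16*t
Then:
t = 0.31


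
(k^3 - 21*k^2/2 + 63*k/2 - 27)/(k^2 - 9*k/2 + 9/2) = k - 6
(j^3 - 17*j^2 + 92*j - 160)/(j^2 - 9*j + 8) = (j^2 - 9*j + 20)/(j - 1)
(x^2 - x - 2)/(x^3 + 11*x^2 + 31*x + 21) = (x - 2)/(x^2 + 10*x + 21)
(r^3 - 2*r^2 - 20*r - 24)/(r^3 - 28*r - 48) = (r + 2)/(r + 4)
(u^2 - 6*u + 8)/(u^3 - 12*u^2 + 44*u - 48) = 1/(u - 6)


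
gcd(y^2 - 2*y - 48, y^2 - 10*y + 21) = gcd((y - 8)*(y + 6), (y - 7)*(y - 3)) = 1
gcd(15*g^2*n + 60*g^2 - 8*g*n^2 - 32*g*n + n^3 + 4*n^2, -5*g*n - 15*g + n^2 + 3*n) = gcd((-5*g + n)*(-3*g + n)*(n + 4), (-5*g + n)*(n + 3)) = 5*g - n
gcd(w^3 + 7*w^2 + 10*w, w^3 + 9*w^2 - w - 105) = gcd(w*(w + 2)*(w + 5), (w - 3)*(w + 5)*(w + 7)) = w + 5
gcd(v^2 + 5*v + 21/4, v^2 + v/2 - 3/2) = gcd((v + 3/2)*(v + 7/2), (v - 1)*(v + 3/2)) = v + 3/2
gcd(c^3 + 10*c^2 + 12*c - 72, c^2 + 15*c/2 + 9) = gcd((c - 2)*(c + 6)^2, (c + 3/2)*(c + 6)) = c + 6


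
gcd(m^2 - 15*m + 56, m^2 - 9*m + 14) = m - 7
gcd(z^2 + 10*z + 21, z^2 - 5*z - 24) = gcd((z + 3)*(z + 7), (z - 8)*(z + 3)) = z + 3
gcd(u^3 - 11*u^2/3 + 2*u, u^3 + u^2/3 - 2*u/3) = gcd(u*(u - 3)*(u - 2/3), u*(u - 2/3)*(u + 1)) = u^2 - 2*u/3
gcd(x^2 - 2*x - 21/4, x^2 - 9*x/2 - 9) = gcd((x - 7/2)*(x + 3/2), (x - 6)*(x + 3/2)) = x + 3/2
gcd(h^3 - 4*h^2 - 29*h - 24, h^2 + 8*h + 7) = h + 1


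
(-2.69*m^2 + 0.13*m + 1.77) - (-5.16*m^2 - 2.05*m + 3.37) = 2.47*m^2 + 2.18*m - 1.6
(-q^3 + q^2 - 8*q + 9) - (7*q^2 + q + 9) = -q^3 - 6*q^2 - 9*q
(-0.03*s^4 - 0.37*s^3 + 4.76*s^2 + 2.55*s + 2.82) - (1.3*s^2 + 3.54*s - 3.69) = -0.03*s^4 - 0.37*s^3 + 3.46*s^2 - 0.99*s + 6.51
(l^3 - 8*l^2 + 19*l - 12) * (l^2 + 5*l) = l^5 - 3*l^4 - 21*l^3 + 83*l^2 - 60*l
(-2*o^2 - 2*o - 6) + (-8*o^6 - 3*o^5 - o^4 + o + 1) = -8*o^6 - 3*o^5 - o^4 - 2*o^2 - o - 5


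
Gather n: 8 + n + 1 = n + 9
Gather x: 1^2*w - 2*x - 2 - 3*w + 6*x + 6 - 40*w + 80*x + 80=-42*w + 84*x + 84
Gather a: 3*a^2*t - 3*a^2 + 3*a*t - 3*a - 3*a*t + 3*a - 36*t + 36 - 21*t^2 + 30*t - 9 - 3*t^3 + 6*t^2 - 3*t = a^2*(3*t - 3) - 3*t^3 - 15*t^2 - 9*t + 27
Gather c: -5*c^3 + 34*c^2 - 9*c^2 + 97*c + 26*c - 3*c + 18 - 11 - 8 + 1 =-5*c^3 + 25*c^2 + 120*c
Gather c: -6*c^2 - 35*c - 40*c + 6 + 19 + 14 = -6*c^2 - 75*c + 39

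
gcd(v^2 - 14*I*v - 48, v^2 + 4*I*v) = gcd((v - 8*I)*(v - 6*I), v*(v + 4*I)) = 1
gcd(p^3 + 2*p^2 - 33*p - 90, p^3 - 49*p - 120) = p^2 + 8*p + 15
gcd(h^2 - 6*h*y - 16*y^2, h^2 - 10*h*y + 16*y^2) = -h + 8*y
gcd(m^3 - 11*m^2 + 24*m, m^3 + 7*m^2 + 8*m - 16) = 1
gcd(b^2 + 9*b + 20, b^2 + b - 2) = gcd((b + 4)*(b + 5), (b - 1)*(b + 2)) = 1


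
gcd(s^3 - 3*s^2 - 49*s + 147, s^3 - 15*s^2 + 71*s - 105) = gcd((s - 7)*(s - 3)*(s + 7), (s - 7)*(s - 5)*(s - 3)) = s^2 - 10*s + 21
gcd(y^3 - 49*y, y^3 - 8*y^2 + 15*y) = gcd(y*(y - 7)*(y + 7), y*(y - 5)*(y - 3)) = y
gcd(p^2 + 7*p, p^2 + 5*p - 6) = 1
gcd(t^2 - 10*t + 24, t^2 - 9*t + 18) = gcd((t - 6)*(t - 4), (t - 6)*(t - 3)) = t - 6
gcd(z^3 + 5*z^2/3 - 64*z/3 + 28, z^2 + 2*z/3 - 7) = z - 7/3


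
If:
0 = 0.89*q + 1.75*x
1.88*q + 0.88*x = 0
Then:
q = 0.00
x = 0.00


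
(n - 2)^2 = n^2 - 4*n + 4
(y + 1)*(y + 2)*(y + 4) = y^3 + 7*y^2 + 14*y + 8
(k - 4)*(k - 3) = k^2 - 7*k + 12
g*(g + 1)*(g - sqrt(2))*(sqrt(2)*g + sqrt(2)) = sqrt(2)*g^4 - 2*g^3 + 2*sqrt(2)*g^3 - 4*g^2 + sqrt(2)*g^2 - 2*g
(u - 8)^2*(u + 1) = u^3 - 15*u^2 + 48*u + 64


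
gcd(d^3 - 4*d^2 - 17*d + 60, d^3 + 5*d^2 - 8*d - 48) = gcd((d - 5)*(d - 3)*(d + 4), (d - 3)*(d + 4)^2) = d^2 + d - 12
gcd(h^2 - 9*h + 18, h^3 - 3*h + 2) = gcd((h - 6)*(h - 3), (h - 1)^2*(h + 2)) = 1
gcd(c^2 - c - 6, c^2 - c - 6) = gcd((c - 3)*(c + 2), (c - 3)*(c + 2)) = c^2 - c - 6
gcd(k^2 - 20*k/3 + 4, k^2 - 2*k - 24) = k - 6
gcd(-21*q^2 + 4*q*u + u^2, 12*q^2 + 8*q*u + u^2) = 1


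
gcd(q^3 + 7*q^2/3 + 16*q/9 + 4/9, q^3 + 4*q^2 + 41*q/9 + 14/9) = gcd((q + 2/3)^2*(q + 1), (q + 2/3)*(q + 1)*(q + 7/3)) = q^2 + 5*q/3 + 2/3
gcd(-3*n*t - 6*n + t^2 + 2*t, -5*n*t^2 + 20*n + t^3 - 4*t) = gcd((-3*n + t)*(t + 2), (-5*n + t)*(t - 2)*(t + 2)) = t + 2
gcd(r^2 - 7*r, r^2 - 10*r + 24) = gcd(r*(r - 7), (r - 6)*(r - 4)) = 1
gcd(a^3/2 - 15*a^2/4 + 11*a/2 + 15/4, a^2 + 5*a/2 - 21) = 1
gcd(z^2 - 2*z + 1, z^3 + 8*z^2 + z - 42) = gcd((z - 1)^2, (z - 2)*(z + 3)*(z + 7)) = 1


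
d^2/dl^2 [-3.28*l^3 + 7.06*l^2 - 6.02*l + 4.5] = 14.12 - 19.68*l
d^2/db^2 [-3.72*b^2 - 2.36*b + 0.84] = -7.44000000000000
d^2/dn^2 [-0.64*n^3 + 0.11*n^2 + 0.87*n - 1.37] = 0.22 - 3.84*n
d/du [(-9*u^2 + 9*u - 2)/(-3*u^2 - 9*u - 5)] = 3*(36*u^2 + 26*u - 21)/(9*u^4 + 54*u^3 + 111*u^2 + 90*u + 25)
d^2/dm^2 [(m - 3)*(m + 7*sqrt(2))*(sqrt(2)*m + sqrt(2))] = 6*sqrt(2)*m - 4*sqrt(2) + 28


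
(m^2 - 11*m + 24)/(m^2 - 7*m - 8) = (m - 3)/(m + 1)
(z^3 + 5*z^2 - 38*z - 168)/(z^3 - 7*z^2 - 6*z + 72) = (z^2 + 11*z + 28)/(z^2 - z - 12)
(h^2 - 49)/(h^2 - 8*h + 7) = (h + 7)/(h - 1)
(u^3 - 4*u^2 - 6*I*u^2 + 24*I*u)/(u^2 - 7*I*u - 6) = u*(u - 4)/(u - I)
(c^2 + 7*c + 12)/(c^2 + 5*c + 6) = (c + 4)/(c + 2)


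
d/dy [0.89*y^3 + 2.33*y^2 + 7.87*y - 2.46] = 2.67*y^2 + 4.66*y + 7.87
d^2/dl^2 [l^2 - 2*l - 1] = 2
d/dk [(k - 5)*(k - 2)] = 2*k - 7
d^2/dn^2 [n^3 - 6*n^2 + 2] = 6*n - 12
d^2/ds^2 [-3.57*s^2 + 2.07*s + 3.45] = -7.14000000000000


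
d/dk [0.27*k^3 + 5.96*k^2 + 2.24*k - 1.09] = 0.81*k^2 + 11.92*k + 2.24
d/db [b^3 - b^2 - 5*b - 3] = 3*b^2 - 2*b - 5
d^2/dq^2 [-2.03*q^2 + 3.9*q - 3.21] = -4.06000000000000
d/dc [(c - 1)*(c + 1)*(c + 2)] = 3*c^2 + 4*c - 1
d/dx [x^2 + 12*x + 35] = 2*x + 12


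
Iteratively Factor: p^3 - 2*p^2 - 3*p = (p + 1)*(p^2 - 3*p) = (p - 3)*(p + 1)*(p)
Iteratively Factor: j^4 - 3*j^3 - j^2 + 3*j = (j - 3)*(j^3 - j) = (j - 3)*(j - 1)*(j^2 + j) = j*(j - 3)*(j - 1)*(j + 1)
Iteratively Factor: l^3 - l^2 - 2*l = (l)*(l^2 - l - 2) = l*(l + 1)*(l - 2)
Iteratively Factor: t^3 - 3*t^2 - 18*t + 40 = (t - 5)*(t^2 + 2*t - 8) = (t - 5)*(t + 4)*(t - 2)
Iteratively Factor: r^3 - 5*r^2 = (r)*(r^2 - 5*r) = r*(r - 5)*(r)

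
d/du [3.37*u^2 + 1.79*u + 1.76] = 6.74*u + 1.79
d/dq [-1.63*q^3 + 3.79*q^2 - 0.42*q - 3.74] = -4.89*q^2 + 7.58*q - 0.42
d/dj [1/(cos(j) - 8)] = sin(j)/(cos(j) - 8)^2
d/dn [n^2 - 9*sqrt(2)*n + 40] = 2*n - 9*sqrt(2)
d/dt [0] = 0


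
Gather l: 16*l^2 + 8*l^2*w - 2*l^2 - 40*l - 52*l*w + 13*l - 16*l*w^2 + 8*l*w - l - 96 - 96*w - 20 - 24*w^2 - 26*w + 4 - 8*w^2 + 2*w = l^2*(8*w + 14) + l*(-16*w^2 - 44*w - 28) - 32*w^2 - 120*w - 112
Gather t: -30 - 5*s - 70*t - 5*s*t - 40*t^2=-5*s - 40*t^2 + t*(-5*s - 70) - 30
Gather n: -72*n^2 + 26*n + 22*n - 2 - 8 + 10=-72*n^2 + 48*n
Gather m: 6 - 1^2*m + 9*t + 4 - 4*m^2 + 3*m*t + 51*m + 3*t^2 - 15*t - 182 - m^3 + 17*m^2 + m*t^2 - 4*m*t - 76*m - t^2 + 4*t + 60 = -m^3 + 13*m^2 + m*(t^2 - t - 26) + 2*t^2 - 2*t - 112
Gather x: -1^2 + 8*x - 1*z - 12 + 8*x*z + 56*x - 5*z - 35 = x*(8*z + 64) - 6*z - 48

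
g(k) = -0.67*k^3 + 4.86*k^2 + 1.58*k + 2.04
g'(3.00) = 12.65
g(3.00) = 32.43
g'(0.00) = 1.58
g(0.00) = 2.04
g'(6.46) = -19.51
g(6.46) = 34.44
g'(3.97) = 8.49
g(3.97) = 42.99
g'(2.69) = 13.18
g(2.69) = 28.42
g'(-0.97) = -9.74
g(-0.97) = 5.69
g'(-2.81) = -41.60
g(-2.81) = 50.84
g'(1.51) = 11.67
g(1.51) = 13.20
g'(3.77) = 9.66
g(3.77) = 41.17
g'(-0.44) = -3.09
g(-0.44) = 2.34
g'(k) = -2.01*k^2 + 9.72*k + 1.58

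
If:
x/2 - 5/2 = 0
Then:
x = 5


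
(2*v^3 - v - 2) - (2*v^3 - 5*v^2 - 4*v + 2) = 5*v^2 + 3*v - 4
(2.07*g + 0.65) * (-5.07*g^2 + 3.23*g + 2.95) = -10.4949*g^3 + 3.3906*g^2 + 8.206*g + 1.9175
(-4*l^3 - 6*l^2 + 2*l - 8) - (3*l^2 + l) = -4*l^3 - 9*l^2 + l - 8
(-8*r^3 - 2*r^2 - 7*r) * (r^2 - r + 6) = -8*r^5 + 6*r^4 - 53*r^3 - 5*r^2 - 42*r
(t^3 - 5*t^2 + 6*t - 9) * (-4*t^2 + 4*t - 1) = -4*t^5 + 24*t^4 - 45*t^3 + 65*t^2 - 42*t + 9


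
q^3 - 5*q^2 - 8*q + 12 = (q - 6)*(q - 1)*(q + 2)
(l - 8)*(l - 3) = l^2 - 11*l + 24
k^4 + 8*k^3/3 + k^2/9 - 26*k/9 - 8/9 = (k - 1)*(k + 1/3)*(k + 4/3)*(k + 2)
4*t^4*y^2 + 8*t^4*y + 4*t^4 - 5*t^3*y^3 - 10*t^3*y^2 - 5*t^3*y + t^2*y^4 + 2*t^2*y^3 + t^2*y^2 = (-4*t + y)*(-t + y)*(t*y + t)^2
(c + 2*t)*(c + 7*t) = c^2 + 9*c*t + 14*t^2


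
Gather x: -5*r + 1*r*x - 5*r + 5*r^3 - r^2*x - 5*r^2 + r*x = 5*r^3 - 5*r^2 - 10*r + x*(-r^2 + 2*r)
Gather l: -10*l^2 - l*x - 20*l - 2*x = -10*l^2 + l*(-x - 20) - 2*x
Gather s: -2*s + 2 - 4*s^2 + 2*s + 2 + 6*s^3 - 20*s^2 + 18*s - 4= 6*s^3 - 24*s^2 + 18*s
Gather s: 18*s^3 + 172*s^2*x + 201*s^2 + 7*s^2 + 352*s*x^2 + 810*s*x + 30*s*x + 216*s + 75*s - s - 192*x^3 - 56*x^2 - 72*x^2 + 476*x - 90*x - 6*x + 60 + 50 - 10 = 18*s^3 + s^2*(172*x + 208) + s*(352*x^2 + 840*x + 290) - 192*x^3 - 128*x^2 + 380*x + 100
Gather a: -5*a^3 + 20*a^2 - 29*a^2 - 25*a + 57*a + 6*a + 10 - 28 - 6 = -5*a^3 - 9*a^2 + 38*a - 24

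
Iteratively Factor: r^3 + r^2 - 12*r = (r - 3)*(r^2 + 4*r) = r*(r - 3)*(r + 4)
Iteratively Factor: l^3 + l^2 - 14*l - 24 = (l + 3)*(l^2 - 2*l - 8) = (l + 2)*(l + 3)*(l - 4)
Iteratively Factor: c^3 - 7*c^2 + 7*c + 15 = (c - 3)*(c^2 - 4*c - 5) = (c - 5)*(c - 3)*(c + 1)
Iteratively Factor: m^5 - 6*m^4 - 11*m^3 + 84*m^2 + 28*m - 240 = (m - 5)*(m^4 - m^3 - 16*m^2 + 4*m + 48) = (m - 5)*(m + 2)*(m^3 - 3*m^2 - 10*m + 24) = (m - 5)*(m + 2)*(m + 3)*(m^2 - 6*m + 8) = (m - 5)*(m - 2)*(m + 2)*(m + 3)*(m - 4)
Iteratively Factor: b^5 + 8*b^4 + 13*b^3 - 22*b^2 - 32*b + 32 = (b - 1)*(b^4 + 9*b^3 + 22*b^2 - 32) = (b - 1)*(b + 2)*(b^3 + 7*b^2 + 8*b - 16) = (b - 1)*(b + 2)*(b + 4)*(b^2 + 3*b - 4) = (b - 1)*(b + 2)*(b + 4)^2*(b - 1)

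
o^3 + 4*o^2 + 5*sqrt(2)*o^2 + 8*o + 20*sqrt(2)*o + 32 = (o + 4)*(o + sqrt(2))*(o + 4*sqrt(2))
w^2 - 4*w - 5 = (w - 5)*(w + 1)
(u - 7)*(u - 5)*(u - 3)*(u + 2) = u^4 - 13*u^3 + 41*u^2 + 37*u - 210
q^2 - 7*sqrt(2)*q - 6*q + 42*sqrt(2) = (q - 6)*(q - 7*sqrt(2))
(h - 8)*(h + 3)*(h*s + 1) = h^3*s - 5*h^2*s + h^2 - 24*h*s - 5*h - 24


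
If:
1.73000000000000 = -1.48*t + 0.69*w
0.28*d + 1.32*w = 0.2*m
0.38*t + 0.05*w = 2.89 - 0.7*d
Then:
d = 4.76312741312741 - 0.324517374517375*w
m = 6.14567567567568*w + 6.66837837837838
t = 0.466216216216216*w - 1.16891891891892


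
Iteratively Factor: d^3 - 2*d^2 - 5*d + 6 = (d - 3)*(d^2 + d - 2) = (d - 3)*(d + 2)*(d - 1)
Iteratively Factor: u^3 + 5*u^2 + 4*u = (u + 1)*(u^2 + 4*u) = u*(u + 1)*(u + 4)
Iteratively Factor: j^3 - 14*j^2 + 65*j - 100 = (j - 5)*(j^2 - 9*j + 20) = (j - 5)^2*(j - 4)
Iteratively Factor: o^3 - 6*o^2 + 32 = (o - 4)*(o^2 - 2*o - 8) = (o - 4)*(o + 2)*(o - 4)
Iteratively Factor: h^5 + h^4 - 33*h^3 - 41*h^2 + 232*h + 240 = (h + 1)*(h^4 - 33*h^2 - 8*h + 240) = (h - 3)*(h + 1)*(h^3 + 3*h^2 - 24*h - 80) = (h - 3)*(h + 1)*(h + 4)*(h^2 - h - 20) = (h - 5)*(h - 3)*(h + 1)*(h + 4)*(h + 4)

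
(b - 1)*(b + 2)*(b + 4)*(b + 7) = b^4 + 12*b^3 + 37*b^2 + 6*b - 56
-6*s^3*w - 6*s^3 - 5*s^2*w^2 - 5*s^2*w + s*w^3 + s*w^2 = (-6*s + w)*(s + w)*(s*w + s)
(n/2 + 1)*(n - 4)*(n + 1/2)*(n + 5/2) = n^4/2 + n^3/2 - 51*n^2/8 - 53*n/4 - 5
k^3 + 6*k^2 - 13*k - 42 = (k - 3)*(k + 2)*(k + 7)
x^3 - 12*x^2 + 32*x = x*(x - 8)*(x - 4)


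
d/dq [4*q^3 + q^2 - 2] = 2*q*(6*q + 1)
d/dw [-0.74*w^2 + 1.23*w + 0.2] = 1.23 - 1.48*w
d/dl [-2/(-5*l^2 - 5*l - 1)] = 10*(-2*l - 1)/(5*l^2 + 5*l + 1)^2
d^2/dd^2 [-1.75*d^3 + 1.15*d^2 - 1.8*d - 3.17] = 2.3 - 10.5*d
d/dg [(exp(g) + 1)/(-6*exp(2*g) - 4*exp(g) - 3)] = (6*exp(2*g) + 12*exp(g) + 1)*exp(g)/(36*exp(4*g) + 48*exp(3*g) + 52*exp(2*g) + 24*exp(g) + 9)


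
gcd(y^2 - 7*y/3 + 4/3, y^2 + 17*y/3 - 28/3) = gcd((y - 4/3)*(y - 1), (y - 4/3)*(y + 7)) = y - 4/3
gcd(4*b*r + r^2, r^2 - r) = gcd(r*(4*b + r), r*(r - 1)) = r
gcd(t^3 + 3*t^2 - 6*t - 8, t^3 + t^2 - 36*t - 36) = t + 1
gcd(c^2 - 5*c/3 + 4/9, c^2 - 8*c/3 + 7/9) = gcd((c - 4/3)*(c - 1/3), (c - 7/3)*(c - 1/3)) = c - 1/3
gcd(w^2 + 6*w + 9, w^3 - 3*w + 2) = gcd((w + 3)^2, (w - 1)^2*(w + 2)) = 1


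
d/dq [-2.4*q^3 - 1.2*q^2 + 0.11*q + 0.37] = -7.2*q^2 - 2.4*q + 0.11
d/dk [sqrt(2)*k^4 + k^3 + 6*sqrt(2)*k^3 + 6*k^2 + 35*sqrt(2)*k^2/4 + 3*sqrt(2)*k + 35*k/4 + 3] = 4*sqrt(2)*k^3 + 3*k^2 + 18*sqrt(2)*k^2 + 12*k + 35*sqrt(2)*k/2 + 3*sqrt(2) + 35/4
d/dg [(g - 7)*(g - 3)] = 2*g - 10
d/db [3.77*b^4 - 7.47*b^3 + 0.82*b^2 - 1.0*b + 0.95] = 15.08*b^3 - 22.41*b^2 + 1.64*b - 1.0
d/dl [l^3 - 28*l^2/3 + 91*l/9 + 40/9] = 3*l^2 - 56*l/3 + 91/9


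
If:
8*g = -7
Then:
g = -7/8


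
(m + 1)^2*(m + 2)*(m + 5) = m^4 + 9*m^3 + 25*m^2 + 27*m + 10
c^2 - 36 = (c - 6)*(c + 6)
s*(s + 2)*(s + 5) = s^3 + 7*s^2 + 10*s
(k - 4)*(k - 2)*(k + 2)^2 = k^4 - 2*k^3 - 12*k^2 + 8*k + 32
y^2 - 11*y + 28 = (y - 7)*(y - 4)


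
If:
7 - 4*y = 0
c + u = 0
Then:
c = -u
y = 7/4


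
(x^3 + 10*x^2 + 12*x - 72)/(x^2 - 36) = (x^2 + 4*x - 12)/(x - 6)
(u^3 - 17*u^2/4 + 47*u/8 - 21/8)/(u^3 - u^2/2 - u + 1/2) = (8*u^2 - 26*u + 21)/(4*(2*u^2 + u - 1))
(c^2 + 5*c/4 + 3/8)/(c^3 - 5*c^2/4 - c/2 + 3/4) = (c + 1/2)/(c^2 - 2*c + 1)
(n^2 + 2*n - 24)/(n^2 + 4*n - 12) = (n - 4)/(n - 2)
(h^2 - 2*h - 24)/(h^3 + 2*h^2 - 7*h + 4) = (h - 6)/(h^2 - 2*h + 1)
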